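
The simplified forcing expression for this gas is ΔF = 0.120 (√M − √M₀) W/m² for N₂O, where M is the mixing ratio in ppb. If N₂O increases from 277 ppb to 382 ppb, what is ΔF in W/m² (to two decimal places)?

N₂O: 0.120 × (√382 − √277) = 0.120 × (19.5448 − 16.6433) = 0.120 × 2.9015 = 0.3482 W/m².

ΔF = 0.35 W/m²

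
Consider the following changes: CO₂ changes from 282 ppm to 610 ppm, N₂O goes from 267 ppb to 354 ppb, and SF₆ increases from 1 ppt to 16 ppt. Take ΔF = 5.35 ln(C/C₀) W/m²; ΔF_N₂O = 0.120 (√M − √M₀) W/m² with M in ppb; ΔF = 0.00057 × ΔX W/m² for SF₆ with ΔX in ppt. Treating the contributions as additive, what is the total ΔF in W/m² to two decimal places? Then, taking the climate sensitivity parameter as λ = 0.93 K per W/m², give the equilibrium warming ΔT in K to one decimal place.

CO₂: 5.35 × ln(610/282) = 5.35 × ln(2.16312) = 5.35 × 0.77155 = 4.1278 W/m².
N₂O: 0.120 × (√354 − √267) = 0.120 × (18.8149 − 16.3401) = 0.120 × 2.4748 = 0.2970 W/m².
SF₆: ΔF = 0.00057 × (16 − 1) = 0.00057 × 15 = 0.0086 W/m².
Total ΔF = 4.1278 + 0.2970 + 0.0086 = 4.4334 W/m².
ΔT = λ ΔF = 0.93 × 4.43 = 4.1199 K.

ΔF = 4.43 W/m²; ΔT = 4.1 K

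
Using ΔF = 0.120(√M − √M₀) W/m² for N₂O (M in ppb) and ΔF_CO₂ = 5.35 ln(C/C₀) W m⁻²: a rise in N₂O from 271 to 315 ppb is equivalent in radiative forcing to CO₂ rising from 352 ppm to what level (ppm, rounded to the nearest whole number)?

C ≈ 362 ppm

N₂O forcing: 0.120 × (√315 − √271) = 0.120 × (17.7482 − 16.4621) = 0.120 × 1.2861 = 0.15433 W/m².
Set 5.35 ln(C/352) = 0.15433: ln(C/352) = 0.15433/5.35 = 0.02885, so C = 352 × e^0.02885 = 352 × 1.02927 = 362.30 ppm.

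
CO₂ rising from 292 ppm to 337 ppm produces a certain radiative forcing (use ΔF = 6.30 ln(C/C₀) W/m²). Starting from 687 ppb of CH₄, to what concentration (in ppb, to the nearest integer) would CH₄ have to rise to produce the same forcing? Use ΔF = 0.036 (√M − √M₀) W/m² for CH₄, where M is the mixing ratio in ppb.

M ≈ 2631 ppb

CO₂ forcing: 6.30 × ln(337/292) = 6.30 × 0.143329 = 0.90297 W/m².
Set 0.036(√M − √687) = 0.90297: √M = 0.90297/0.036 + √687 = 25.0825 + 26.2107 = 51.2932.
M = (51.2932)² = 2630.99 ppb.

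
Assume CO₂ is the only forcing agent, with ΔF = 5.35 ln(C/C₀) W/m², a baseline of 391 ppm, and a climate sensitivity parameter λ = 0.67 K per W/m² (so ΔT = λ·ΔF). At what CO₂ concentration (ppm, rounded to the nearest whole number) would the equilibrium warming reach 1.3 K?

C ≈ 562 ppm

Required forcing: ΔF = ΔT/λ = 1.3/0.67 = 1.9403 W/m².
Then ln(C/391) = ΔF/5.35 = 1.9403/5.35 = 0.36267.
So C = 391 × e^0.36267 = 391 × 1.43716 = 561.93 ppm.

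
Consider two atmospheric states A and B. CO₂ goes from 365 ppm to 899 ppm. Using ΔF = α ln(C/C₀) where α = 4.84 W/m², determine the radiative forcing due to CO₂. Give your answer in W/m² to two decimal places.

ΔF = 4.36 W/m²

CO₂: 4.84 × ln(899/365) = 4.84 × ln(2.46301) = 4.84 × 0.90138 = 4.3627 W/m².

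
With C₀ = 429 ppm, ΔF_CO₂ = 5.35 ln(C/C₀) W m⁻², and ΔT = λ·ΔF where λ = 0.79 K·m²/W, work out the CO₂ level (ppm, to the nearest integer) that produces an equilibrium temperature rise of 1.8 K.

Required forcing: ΔF = ΔT/λ = 1.8/0.79 = 2.2785 W/m².
Then ln(C/429) = ΔF/5.35 = 2.2785/5.35 = 0.42589.
So C = 429 × e^0.42589 = 429 × 1.53095 = 656.78 ppm.

C ≈ 657 ppm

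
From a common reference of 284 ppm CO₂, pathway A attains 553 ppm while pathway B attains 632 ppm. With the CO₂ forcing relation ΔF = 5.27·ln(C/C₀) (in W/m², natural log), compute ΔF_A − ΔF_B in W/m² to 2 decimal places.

ΔF_A = 5.27 ln(553/284) = 5.27 × 0.66638 = 3.5118 W/m².
ΔF_B = 5.27 ln(632/284) = 5.27 × 0.79992 = 4.2156 W/m².
Difference: 3.5118 − 4.2156 = -0.7038 W/m².

ΔF_A − ΔF_B = -0.70 W/m²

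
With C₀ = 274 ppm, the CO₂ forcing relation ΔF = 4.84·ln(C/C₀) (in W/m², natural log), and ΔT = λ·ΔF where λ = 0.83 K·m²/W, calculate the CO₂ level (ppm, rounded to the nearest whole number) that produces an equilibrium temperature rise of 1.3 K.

Required forcing: ΔF = ΔT/λ = 1.3/0.83 = 1.5663 W/m².
Then ln(C/274) = ΔF/4.84 = 1.5663/4.84 = 0.32362.
So C = 274 × e^0.32362 = 274 × 1.38212 = 378.70 ppm.

C ≈ 379 ppm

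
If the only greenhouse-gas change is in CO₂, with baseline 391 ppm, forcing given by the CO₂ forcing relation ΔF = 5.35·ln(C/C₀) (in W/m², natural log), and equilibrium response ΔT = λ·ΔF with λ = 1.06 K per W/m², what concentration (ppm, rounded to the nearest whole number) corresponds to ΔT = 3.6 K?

Required forcing: ΔF = ΔT/λ = 3.6/1.06 = 3.3962 W/m².
Then ln(C/391) = ΔF/5.35 = 3.3962/5.35 = 0.63480.
So C = 391 × e^0.63480 = 391 × 1.88664 = 737.68 ppm.

C ≈ 738 ppm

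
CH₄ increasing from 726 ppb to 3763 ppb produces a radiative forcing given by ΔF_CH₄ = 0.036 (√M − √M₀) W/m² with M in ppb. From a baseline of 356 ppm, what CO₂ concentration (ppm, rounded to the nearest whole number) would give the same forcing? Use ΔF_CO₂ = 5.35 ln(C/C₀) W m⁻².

C ≈ 449 ppm

CH₄ forcing: 0.036 × (√3763 − √726) = 0.036 × (61.3433 − 26.9444) = 0.036 × 34.3989 = 1.23836 W/m².
Set 5.35 ln(C/356) = 1.23836: ln(C/356) = 1.23836/5.35 = 0.23147, so C = 356 × e^0.23147 = 356 × 1.26045 = 448.72 ppm.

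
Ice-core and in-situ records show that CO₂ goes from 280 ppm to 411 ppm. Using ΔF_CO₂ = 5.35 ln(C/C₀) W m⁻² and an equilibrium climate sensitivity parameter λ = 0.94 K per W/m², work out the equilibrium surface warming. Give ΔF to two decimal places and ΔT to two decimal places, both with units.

ΔF = 2.05 W/m²; ΔT = 1.93 K

CO₂: 5.35 × ln(411/280) = 5.35 × ln(1.46786) = 5.35 × 0.38381 = 2.0534 W/m².
ΔT = λ ΔF = 0.94 × 2.05 = 1.9270 K.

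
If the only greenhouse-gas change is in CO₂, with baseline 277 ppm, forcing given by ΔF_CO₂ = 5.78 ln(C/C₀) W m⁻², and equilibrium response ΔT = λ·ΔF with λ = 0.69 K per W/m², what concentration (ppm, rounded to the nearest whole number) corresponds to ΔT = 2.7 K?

C ≈ 545 ppm

Required forcing: ΔF = ΔT/λ = 2.7/0.69 = 3.9130 W/m².
Then ln(C/277) = ΔF/5.78 = 3.9130/5.78 = 0.67699.
So C = 277 × e^0.67699 = 277 × 1.96795 = 545.12 ppm.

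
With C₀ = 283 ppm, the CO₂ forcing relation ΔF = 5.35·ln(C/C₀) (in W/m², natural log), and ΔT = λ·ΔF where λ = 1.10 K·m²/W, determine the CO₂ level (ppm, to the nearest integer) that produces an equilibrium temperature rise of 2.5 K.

Required forcing: ΔF = ΔT/λ = 2.5/1.10 = 2.2727 W/m².
Then ln(C/283) = ΔF/5.35 = 2.2727/5.35 = 0.42480.
So C = 283 × e^0.42480 = 283 × 1.52928 = 432.79 ppm.

C ≈ 433 ppm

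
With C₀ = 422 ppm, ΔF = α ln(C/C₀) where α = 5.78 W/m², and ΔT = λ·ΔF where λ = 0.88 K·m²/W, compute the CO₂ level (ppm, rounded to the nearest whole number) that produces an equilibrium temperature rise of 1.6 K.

C ≈ 578 ppm

Required forcing: ΔF = ΔT/λ = 1.6/0.88 = 1.8182 W/m².
Then ln(C/422) = ΔF/5.78 = 1.8182/5.78 = 0.31457.
So C = 422 × e^0.31457 = 422 × 1.36967 = 578.00 ppm.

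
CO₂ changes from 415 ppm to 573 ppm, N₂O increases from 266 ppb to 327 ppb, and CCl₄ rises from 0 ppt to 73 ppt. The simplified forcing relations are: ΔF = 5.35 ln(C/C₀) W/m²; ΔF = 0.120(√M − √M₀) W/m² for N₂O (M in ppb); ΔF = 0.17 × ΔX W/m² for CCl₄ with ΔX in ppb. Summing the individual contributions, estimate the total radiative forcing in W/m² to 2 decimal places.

CO₂: 5.35 × ln(573/415) = 5.35 × ln(1.38072) = 5.35 × 0.32261 = 1.7260 W/m².
N₂O: 0.120 × (√327 − √266) = 0.120 × (18.0831 − 16.3095) = 0.120 × 1.7736 = 0.2128 W/m².
CCl₄: Δ = 73 − 0 = 73 ppt = 0.073 ppb; ΔF = 0.17 × 0.073 = 0.0124 W/m².
Total ΔF = 1.7260 + 0.2128 + 0.0124 = 1.9512 W/m².

ΔF = 1.95 W/m²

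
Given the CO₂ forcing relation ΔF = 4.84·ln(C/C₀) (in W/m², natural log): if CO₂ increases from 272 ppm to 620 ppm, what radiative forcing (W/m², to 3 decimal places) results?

CO₂: 4.84 × ln(620/272) = 4.84 × ln(2.27941) = 4.84 × 0.82392 = 3.9878 W/m².

ΔF = 3.988 W/m²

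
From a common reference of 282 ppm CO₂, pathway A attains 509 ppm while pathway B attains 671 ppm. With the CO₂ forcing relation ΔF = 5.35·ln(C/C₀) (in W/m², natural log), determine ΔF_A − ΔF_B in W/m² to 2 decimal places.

ΔF_A = 5.35 ln(509/282) = 5.35 × 0.59054 = 3.1594 W/m².
ΔF_B = 5.35 ln(671/282) = 5.35 × 0.86686 = 4.6377 W/m².
Difference: 3.1594 − 4.6377 = -1.4783 W/m².

ΔF_A − ΔF_B = -1.48 W/m²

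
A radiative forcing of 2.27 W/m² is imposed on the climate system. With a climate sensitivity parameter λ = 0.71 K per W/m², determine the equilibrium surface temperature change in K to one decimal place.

ΔT = λ ΔF = 0.71 × 2.27 = 1.6117 K.

ΔT = 1.6 K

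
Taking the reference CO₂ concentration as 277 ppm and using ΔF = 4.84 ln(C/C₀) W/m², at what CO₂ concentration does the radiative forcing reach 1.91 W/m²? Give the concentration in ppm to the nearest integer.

Set 4.84 ln(C/277) = 1.91, so ln(C/277) = 1.91/4.84 = 0.39463.
Then C/277 = e^0.39463 = 1.48384, giving C = 277 × 1.48384 = 411.02 ppm.

C ≈ 411 ppm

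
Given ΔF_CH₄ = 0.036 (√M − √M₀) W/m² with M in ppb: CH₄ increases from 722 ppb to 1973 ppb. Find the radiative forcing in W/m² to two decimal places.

ΔF = 0.63 W/m²

CH₄: 0.036 × (√1973 − √722) = 0.036 × (44.4185 − 26.8701) = 0.036 × 17.5484 = 0.6317 W/m².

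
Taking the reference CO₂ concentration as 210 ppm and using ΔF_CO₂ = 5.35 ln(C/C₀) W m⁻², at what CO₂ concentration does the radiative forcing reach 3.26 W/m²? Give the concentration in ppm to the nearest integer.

C ≈ 386 ppm

Set 5.35 ln(C/210) = 3.26, so ln(C/210) = 3.26/5.35 = 0.60935.
Then C/210 = e^0.60935 = 1.83924, giving C = 210 × 1.83924 = 386.24 ppm.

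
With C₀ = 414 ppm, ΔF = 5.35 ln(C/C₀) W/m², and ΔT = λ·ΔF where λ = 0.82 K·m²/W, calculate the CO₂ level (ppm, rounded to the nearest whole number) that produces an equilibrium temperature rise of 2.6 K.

Required forcing: ΔF = ΔT/λ = 2.6/0.82 = 3.1707 W/m².
Then ln(C/414) = ΔF/5.35 = 3.1707/5.35 = 0.59265.
So C = 414 × e^0.59265 = 414 × 1.80878 = 748.83 ppm.

C ≈ 749 ppm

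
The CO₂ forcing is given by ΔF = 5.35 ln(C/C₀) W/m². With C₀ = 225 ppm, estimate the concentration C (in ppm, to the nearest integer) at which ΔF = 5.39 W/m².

Set 5.35 ln(C/225) = 5.39, so ln(C/225) = 5.39/5.35 = 1.00748.
Then C/225 = e^1.00748 = 2.73869, giving C = 225 × 2.73869 = 616.21 ppm.

C ≈ 616 ppm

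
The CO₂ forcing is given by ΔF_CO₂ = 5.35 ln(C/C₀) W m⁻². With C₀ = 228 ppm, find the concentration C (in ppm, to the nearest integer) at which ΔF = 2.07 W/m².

C ≈ 336 ppm

Set 5.35 ln(C/228) = 2.07, so ln(C/228) = 2.07/5.35 = 0.38692.
Then C/228 = e^0.38692 = 1.47244, giving C = 228 × 1.47244 = 335.72 ppm.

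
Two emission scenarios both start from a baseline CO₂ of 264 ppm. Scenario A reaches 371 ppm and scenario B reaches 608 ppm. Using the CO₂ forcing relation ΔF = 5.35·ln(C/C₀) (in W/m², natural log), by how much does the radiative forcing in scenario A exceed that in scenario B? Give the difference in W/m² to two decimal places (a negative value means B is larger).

ΔF_A = 5.35 ln(371/264) = 5.35 × 0.34025 = 1.8203 W/m².
ΔF_B = 5.35 ln(608/264) = 5.35 × 0.83423 = 4.4631 W/m².
Difference: 1.8203 − 4.4631 = -2.6428 W/m².

ΔF_A − ΔF_B = -2.64 W/m²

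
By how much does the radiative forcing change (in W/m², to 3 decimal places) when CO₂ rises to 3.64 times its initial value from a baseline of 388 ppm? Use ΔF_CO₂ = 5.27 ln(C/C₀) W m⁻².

ΔF = 6.809 W/m²

ΔF = 5.27 × ln(3.64) = 5.27 × 1.29198 = 6.8087 W/m².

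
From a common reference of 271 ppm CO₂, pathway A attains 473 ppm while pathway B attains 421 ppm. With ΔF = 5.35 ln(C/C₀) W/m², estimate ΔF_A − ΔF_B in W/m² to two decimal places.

ΔF_A = 5.35 ln(473/271) = 5.35 × 0.55698 = 2.9798 W/m².
ΔF_B = 5.35 ln(421/271) = 5.35 × 0.44051 = 2.3567 W/m².
Difference: 2.9798 − 2.3567 = 0.6231 W/m².

ΔF_A − ΔF_B = 0.62 W/m²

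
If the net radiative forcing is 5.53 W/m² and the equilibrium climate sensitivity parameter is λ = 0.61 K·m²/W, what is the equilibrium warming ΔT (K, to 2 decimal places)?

ΔT = λ ΔF = 0.61 × 5.53 = 3.3733 K.

ΔT = 3.37 K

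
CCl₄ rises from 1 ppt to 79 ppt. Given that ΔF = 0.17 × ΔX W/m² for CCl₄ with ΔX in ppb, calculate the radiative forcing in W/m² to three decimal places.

CCl₄: Δ = 79 − 1 = 78 ppt = 0.078 ppb; ΔF = 0.17 × 0.078 = 0.0133 W/m².

ΔF = 0.013 W/m²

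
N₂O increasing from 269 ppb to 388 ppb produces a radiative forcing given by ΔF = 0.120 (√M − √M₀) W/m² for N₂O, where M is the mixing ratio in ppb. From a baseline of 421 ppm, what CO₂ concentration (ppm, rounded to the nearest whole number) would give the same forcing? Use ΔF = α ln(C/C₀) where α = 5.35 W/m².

N₂O forcing: 0.120 × (√388 − √269) = 0.120 × (19.6977 − 16.4012) = 0.120 × 3.2965 = 0.39558 W/m².
Set 5.35 ln(C/421) = 0.39558: ln(C/421) = 0.39558/5.35 = 0.07394, so C = 421 × e^0.07394 = 421 × 1.07674 = 453.31 ppm.

C ≈ 453 ppm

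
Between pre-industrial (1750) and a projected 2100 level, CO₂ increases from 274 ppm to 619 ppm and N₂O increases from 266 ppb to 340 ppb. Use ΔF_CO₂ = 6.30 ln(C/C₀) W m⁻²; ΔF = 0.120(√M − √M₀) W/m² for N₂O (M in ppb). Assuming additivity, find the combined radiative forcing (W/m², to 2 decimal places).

ΔF = 5.39 W/m²

CO₂: 6.30 × ln(619/274) = 6.30 × ln(2.25912) = 6.30 × 0.81498 = 5.1344 W/m².
N₂O: 0.120 × (√340 − √266) = 0.120 × (18.4391 − 16.3095) = 0.120 × 2.1296 = 0.2556 W/m².
Total ΔF = 5.1344 + 0.2556 = 5.3900 W/m².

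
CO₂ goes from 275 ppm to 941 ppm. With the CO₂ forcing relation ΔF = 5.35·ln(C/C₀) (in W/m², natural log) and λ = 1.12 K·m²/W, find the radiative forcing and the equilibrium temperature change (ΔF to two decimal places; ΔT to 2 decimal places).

CO₂: 5.35 × ln(941/275) = 5.35 × ln(3.42182) = 5.35 × 1.23017 = 6.5814 W/m².
ΔT = λ ΔF = 1.12 × 6.58 = 7.3696 K.

ΔF = 6.58 W/m²; ΔT = 7.37 K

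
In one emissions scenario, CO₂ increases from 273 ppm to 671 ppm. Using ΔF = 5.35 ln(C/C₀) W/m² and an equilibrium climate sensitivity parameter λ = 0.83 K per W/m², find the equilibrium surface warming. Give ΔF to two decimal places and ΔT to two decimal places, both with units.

CO₂: 5.35 × ln(671/273) = 5.35 × ln(2.45788) = 5.35 × 0.89930 = 4.8113 W/m².
ΔT = λ ΔF = 0.83 × 4.81 = 3.9923 K.

ΔF = 4.81 W/m²; ΔT = 3.99 K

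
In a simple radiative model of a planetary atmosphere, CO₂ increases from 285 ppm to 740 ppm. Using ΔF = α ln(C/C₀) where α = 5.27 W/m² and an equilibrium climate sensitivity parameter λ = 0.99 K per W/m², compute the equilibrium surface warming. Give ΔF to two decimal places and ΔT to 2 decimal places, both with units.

ΔF = 5.03 W/m²; ΔT = 4.98 K

CO₂: 5.27 × ln(740/285) = 5.27 × ln(2.59649) = 5.27 × 0.95416 = 5.0284 W/m².
ΔT = λ ΔF = 0.99 × 5.03 = 4.9797 K.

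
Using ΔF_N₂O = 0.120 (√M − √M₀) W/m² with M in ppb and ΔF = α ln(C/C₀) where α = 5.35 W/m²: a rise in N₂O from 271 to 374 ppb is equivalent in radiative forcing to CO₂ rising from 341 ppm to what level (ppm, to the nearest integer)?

C ≈ 364 ppm

N₂O forcing: 0.120 × (√374 − √271) = 0.120 × (19.3391 − 16.4621) = 0.120 × 2.8770 = 0.34524 W/m².
Set 5.35 ln(C/341) = 0.34524: ln(C/341) = 0.34524/5.35 = 0.06453, so C = 341 × e^0.06453 = 341 × 1.06666 = 363.73 ppm.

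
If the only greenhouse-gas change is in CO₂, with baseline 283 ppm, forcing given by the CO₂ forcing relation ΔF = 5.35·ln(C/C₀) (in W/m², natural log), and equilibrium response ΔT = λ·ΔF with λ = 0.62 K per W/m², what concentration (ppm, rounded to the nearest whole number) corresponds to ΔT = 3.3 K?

Required forcing: ΔF = ΔT/λ = 3.3/0.62 = 5.3226 W/m².
Then ln(C/283) = ΔF/5.35 = 5.3226/5.35 = 0.99488.
So C = 283 × e^0.99488 = 283 × 2.70440 = 765.35 ppm.

C ≈ 765 ppm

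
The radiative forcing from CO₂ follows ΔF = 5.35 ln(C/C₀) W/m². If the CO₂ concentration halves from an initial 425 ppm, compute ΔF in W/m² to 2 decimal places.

ΔF = 5.35 × ln(0.5) = 5.35 × -0.69315 = -3.7084 W/m².

ΔF = -3.71 W/m²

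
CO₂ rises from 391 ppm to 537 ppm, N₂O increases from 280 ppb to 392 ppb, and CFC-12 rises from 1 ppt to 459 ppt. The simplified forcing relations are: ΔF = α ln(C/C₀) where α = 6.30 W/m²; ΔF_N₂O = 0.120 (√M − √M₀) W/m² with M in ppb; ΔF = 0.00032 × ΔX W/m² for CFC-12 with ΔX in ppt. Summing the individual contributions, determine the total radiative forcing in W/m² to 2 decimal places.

CO₂: 6.30 × ln(537/391) = 6.30 × ln(1.37340) = 6.30 × 0.31729 = 1.9989 W/m².
N₂O: 0.120 × (√392 − √280) = 0.120 × (19.7990 − 16.7332) = 0.120 × 3.0658 = 0.3679 W/m².
CFC-12: ΔF = 0.00032 × (459 − 1) = 0.00032 × 458 = 0.1466 W/m².
Total ΔF = 1.9989 + 0.3679 + 0.1466 = 2.5134 W/m².

ΔF = 2.51 W/m²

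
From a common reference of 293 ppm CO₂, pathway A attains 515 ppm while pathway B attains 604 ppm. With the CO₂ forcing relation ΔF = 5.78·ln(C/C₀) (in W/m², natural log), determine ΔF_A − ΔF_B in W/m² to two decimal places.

ΔF_A − ΔF_B = -0.92 W/m²

ΔF_A = 5.78 ln(515/293) = 5.78 × 0.56399 = 3.2599 W/m².
ΔF_B = 5.78 ln(604/293) = 5.78 × 0.72340 = 4.1813 W/m².
Difference: 3.2599 − 4.1813 = -0.9214 W/m².
(Equivalently, ΔF_A − ΔF_B = 5.78 ln(515/604) = 5.78 × -0.15941 = -0.9214 W/m².)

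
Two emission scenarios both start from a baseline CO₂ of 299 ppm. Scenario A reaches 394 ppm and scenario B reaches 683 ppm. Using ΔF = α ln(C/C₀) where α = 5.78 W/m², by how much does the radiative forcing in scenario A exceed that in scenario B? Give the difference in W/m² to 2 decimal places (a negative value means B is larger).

ΔF_A − ΔF_B = -3.18 W/m²

ΔF_A = 5.78 ln(394/299) = 5.78 × 0.27591 = 1.5948 W/m².
ΔF_B = 5.78 ln(683/299) = 5.78 × 0.82605 = 4.7746 W/m².
Difference: 1.5948 − 4.7746 = -3.1798 W/m².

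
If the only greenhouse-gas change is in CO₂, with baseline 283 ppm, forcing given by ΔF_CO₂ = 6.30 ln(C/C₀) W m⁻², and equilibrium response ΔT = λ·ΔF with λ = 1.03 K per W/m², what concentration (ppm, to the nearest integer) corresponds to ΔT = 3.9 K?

C ≈ 516 ppm

Required forcing: ΔF = ΔT/λ = 3.9/1.03 = 3.7864 W/m².
Then ln(C/283) = ΔF/6.30 = 3.7864/6.30 = 0.60102.
So C = 283 × e^0.60102 = 283 × 1.82398 = 516.19 ppm.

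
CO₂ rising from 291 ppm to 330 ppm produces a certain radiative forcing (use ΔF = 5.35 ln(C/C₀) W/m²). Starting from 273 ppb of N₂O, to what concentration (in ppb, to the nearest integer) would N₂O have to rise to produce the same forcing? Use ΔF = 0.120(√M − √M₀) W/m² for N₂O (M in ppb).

M ≈ 490 ppb

CO₂ forcing: 5.35 × ln(330/291) = 5.35 × 0.125769 = 0.67286 W/m².
Set 0.120(√M − √273) = 0.67286: √M = 0.67286/0.120 + √273 = 5.6072 + 16.5227 = 22.1299.
M = (22.1299)² = 489.73 ppb.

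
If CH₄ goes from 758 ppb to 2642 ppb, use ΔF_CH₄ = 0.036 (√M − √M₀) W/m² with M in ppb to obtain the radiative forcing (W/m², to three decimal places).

CH₄: 0.036 × (√2642 − √758) = 0.036 × (51.4004 − 27.5318) = 0.036 × 23.8686 = 0.8593 W/m².

ΔF = 0.859 W/m²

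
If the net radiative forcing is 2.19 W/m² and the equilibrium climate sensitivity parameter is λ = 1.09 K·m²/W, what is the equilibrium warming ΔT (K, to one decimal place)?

ΔT = λ ΔF = 1.09 × 2.19 = 2.3871 K.

ΔT = 2.4 K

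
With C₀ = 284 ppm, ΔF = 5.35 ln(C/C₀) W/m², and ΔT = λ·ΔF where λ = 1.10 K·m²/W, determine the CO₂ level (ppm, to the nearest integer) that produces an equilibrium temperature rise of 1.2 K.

Required forcing: ΔF = ΔT/λ = 1.2/1.10 = 1.0909 W/m².
Then ln(C/284) = ΔF/5.35 = 1.0909/5.35 = 0.20391.
So C = 284 × e^0.20391 = 284 × 1.22619 = 348.24 ppm.

C ≈ 348 ppm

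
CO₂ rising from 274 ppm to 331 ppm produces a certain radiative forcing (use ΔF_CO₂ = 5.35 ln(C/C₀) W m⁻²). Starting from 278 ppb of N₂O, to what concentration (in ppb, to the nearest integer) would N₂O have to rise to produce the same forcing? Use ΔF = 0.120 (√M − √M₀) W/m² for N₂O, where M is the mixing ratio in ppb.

CO₂ forcing: 5.35 × ln(331/274) = 5.35 × 0.188990 = 1.01110 W/m².
Set 0.120(√M − √278) = 1.01110: √M = 1.01110/0.120 + √278 = 8.4258 + 16.6733 = 25.0991.
M = (25.0991)² = 629.96 ppb.

M ≈ 630 ppb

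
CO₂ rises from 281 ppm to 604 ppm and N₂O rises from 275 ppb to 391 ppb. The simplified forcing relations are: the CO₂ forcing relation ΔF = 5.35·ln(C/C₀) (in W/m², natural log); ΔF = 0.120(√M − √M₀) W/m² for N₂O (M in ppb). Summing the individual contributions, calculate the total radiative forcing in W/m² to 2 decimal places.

CO₂: 5.35 × ln(604/281) = 5.35 × ln(2.14947) = 5.35 × 0.76522 = 4.0939 W/m².
N₂O: 0.120 × (√391 − √275) = 0.120 × (19.7737 − 16.5831) = 0.120 × 3.1906 = 0.3829 W/m².
Total ΔF = 4.0939 + 0.3829 = 4.4768 W/m².

ΔF = 4.48 W/m²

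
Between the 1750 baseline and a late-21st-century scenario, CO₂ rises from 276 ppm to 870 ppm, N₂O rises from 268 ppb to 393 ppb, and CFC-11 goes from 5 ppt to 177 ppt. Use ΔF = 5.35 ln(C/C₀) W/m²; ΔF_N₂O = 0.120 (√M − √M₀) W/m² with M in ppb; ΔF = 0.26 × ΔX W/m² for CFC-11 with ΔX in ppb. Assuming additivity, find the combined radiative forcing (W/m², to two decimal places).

CO₂: 5.35 × ln(870/276) = 5.35 × ln(3.15217) = 5.35 × 1.14809 = 6.1423 W/m².
N₂O: 0.120 × (√393 − √268) = 0.120 × (19.8242 − 16.3707) = 0.120 × 3.4535 = 0.4144 W/m².
CFC-11: Δ = 177 − 5 = 172 ppt = 0.172 ppb; ΔF = 0.26 × 0.172 = 0.0447 W/m².
Total ΔF = 6.1423 + 0.4144 + 0.0447 = 6.6014 W/m².

ΔF = 6.60 W/m²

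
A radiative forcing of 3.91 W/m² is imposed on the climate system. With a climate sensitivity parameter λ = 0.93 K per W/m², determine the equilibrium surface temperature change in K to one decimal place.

ΔT = λ ΔF = 0.93 × 3.91 = 3.6363 K.

ΔT = 3.6 K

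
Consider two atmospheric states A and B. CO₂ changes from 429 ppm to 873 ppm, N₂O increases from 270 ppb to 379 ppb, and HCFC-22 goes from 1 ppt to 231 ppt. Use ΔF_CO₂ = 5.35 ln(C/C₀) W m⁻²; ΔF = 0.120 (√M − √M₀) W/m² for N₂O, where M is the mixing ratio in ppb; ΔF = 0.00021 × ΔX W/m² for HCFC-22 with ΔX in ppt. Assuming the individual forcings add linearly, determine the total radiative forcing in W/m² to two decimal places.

ΔF = 4.21 W/m²

CO₂: 5.35 × ln(873/429) = 5.35 × ln(2.03497) = 5.35 × 0.71048 = 3.8011 W/m².
N₂O: 0.120 × (√379 − √270) = 0.120 × (19.4679 − 16.4317) = 0.120 × 3.0362 = 0.3643 W/m².
HCFC-22: ΔF = 0.00021 × (231 − 1) = 0.00021 × 230 = 0.0483 W/m².
Total ΔF = 3.8011 + 0.3643 + 0.0483 = 4.2137 W/m².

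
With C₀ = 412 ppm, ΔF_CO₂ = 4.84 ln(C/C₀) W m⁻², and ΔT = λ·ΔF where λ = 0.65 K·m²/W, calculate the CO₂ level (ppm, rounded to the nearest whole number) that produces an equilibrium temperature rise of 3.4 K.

C ≈ 1214 ppm

Required forcing: ΔF = ΔT/λ = 3.4/0.65 = 5.2308 W/m².
Then ln(C/412) = ΔF/4.84 = 5.2308/4.84 = 1.08074.
So C = 412 × e^1.08074 = 412 × 2.94686 = 1214.11 ppm.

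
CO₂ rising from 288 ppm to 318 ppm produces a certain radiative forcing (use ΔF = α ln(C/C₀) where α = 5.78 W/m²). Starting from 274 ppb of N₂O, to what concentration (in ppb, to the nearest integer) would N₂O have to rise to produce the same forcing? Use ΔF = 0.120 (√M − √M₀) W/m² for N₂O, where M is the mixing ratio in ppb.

CO₂ forcing: 5.78 × ln(318/288) = 5.78 × 0.099091 = 0.57275 W/m².
Set 0.120(√M − √274) = 0.57275: √M = 0.57275/0.120 + √274 = 4.7729 + 16.5529 = 21.3258.
M = (21.3258)² = 454.79 ppb.

M ≈ 455 ppb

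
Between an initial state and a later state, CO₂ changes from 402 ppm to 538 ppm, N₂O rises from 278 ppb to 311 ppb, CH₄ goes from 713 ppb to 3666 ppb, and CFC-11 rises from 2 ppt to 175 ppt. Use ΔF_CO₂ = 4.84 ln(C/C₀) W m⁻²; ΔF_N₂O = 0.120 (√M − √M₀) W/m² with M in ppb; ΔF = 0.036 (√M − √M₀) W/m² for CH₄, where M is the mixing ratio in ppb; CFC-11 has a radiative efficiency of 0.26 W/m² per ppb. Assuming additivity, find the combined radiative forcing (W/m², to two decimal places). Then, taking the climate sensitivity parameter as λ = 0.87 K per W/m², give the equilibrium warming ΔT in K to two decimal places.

CO₂: 4.84 × ln(538/402) = 4.84 × ln(1.33831) = 4.84 × 0.29141 = 1.4104 W/m².
N₂O: 0.120 × (√311 − √278) = 0.120 × (17.6352 − 16.6733) = 0.120 × 0.9619 = 0.1154 W/m².
CH₄: 0.036 × (√3666 − √713) = 0.036 × (60.5475 − 26.7021) = 0.036 × 33.8454 = 1.2184 W/m².
CFC-11: Δ = 175 − 2 = 173 ppt = 0.173 ppb; ΔF = 0.26 × 0.173 = 0.0450 W/m².
Total ΔF = 1.4104 + 0.1154 + 1.2184 + 0.0450 = 2.7892 W/m².
ΔT = λ ΔF = 0.87 × 2.79 = 2.4273 K.

ΔF = 2.79 W/m²; ΔT = 2.43 K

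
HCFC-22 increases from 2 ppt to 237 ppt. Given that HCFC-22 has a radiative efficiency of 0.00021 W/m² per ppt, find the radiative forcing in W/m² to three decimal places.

HCFC-22: ΔF = 0.00021 × (237 − 2) = 0.00021 × 235 = 0.0494 W/m².

ΔF = 0.049 W/m²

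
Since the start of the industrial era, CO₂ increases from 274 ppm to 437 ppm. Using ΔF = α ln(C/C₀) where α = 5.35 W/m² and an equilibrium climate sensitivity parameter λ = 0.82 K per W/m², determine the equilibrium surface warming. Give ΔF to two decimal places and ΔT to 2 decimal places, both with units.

ΔF = 2.50 W/m²; ΔT = 2.05 K

CO₂: 5.35 × ln(437/274) = 5.35 × ln(1.59489) = 5.35 × 0.46680 = 2.4974 W/m².
ΔT = λ ΔF = 0.82 × 2.50 = 2.0500 K.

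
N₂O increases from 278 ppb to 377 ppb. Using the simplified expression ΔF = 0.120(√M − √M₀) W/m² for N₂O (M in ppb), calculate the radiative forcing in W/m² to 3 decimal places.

N₂O: 0.120 × (√377 − √278) = 0.120 × (19.4165 − 16.6733) = 0.120 × 2.7432 = 0.3292 W/m².

ΔF = 0.329 W/m²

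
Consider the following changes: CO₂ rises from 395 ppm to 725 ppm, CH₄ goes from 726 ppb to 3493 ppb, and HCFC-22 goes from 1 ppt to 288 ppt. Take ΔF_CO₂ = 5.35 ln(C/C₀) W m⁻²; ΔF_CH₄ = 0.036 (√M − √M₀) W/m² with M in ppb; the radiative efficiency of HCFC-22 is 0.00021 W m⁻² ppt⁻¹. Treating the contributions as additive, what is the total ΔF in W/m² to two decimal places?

CO₂: 5.35 × ln(725/395) = 5.35 × ln(1.83544) = 5.35 × 0.60728 = 3.2489 W/m².
CH₄: 0.036 × (√3493 − √726) = 0.036 × (59.1016 − 26.9444) = 0.036 × 32.1572 = 1.1577 W/m².
HCFC-22: ΔF = 0.00021 × (288 − 1) = 0.00021 × 287 = 0.0603 W/m².
Total ΔF = 3.2489 + 1.1577 + 0.0603 = 4.4669 W/m².

ΔF = 4.47 W/m²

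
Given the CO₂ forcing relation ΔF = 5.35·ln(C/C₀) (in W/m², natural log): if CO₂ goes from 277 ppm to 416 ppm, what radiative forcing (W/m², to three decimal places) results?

CO₂: 5.35 × ln(416/277) = 5.35 × ln(1.50181) = 5.35 × 0.40667 = 2.1757 W/m².

ΔF = 2.176 W/m²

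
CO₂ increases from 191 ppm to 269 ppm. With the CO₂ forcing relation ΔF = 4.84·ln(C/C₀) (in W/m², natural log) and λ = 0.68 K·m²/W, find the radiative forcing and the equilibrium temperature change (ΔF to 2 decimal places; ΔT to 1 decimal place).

ΔF = 1.66 W/m²; ΔT = 1.1 K

CO₂: 4.84 × ln(269/191) = 4.84 × ln(1.40838) = 4.84 × 0.34244 = 1.6574 W/m².
ΔT = λ ΔF = 0.68 × 1.66 = 1.1288 K.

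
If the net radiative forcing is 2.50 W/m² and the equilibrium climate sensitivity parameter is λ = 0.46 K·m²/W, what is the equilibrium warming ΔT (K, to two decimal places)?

ΔT = 1.15 K

ΔT = λ ΔF = 0.46 × 2.50 = 1.1500 K.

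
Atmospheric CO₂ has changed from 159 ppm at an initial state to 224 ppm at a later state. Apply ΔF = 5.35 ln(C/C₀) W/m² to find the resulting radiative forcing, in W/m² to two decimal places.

ΔF = 1.83 W/m²

CO₂: 5.35 × ln(224/159) = 5.35 × ln(1.40881) = 5.35 × 0.34275 = 1.8337 W/m².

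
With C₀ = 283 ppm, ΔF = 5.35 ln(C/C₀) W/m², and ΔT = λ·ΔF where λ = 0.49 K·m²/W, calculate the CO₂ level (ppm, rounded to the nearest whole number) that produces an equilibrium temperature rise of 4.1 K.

Required forcing: ΔF = ΔT/λ = 4.1/0.49 = 8.3673 W/m².
Then ln(C/283) = ΔF/5.35 = 8.3673/5.35 = 1.56398.
So C = 283 × e^1.56398 = 283 × 4.77780 = 1352.12 ppm.

C ≈ 1352 ppm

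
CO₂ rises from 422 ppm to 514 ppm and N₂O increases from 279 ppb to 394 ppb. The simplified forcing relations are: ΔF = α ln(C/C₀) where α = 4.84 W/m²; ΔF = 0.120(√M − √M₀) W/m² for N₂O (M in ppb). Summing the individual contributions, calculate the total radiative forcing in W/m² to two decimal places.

CO₂: 4.84 × ln(514/422) = 4.84 × ln(1.21801) = 4.84 × 0.19722 = 0.9545 W/m².
N₂O: 0.120 × (√394 − √279) = 0.120 × (19.8494 − 16.7033) = 0.120 × 3.1461 = 0.3775 W/m².
Total ΔF = 0.9545 + 0.3775 = 1.3320 W/m².

ΔF = 1.33 W/m²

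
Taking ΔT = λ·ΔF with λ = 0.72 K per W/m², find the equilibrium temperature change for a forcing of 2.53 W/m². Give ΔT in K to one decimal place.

ΔT = 1.8 K

ΔT = λ ΔF = 0.72 × 2.53 = 1.8216 K.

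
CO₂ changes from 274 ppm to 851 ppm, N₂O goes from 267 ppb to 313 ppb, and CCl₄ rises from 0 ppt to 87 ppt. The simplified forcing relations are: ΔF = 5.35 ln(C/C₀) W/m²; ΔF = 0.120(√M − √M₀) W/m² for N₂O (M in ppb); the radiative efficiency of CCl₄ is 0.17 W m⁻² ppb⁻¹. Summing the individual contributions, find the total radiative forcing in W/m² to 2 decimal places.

ΔF = 6.24 W/m²

CO₂: 5.35 × ln(851/274) = 5.35 × ln(3.10584) = 5.35 × 1.13328 = 6.0630 W/m².
N₂O: 0.120 × (√313 − √267) = 0.120 × (17.6918 − 16.3401) = 0.120 × 1.3517 = 0.1622 W/m².
CCl₄: Δ = 87 − 0 = 87 ppt = 0.087 ppb; ΔF = 0.17 × 0.087 = 0.0148 W/m².
Total ΔF = 6.0630 + 0.1622 + 0.0148 = 6.2400 W/m².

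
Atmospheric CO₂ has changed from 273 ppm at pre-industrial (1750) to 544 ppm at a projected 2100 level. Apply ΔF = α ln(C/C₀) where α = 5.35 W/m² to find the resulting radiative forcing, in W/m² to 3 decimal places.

ΔF = 3.689 W/m²

CO₂: 5.35 × ln(544/273) = 5.35 × ln(1.99267) = 5.35 × 0.68948 = 3.6887 W/m².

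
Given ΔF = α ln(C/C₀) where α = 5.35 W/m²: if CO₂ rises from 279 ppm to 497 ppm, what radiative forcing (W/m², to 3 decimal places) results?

ΔF = 3.089 W/m²

CO₂: 5.35 × ln(497/279) = 5.35 × ln(1.78136) = 5.35 × 0.57738 = 3.0890 W/m².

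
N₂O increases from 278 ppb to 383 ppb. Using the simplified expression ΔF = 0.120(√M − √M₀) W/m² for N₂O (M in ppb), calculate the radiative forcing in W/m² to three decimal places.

N₂O: 0.120 × (√383 − √278) = 0.120 × (19.5704 − 16.6733) = 0.120 × 2.8971 = 0.3477 W/m².

ΔF = 0.348 W/m²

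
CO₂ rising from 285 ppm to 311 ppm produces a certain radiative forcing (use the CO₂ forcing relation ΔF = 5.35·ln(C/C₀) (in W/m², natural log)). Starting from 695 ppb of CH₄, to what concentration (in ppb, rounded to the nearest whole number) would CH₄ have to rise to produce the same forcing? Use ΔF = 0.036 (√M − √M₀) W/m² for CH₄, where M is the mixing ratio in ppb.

CO₂ forcing: 5.35 × ln(311/285) = 5.35 × 0.087304 = 0.46708 W/m².
Set 0.036(√M − √695) = 0.46708: √M = 0.46708/0.036 + √695 = 12.9744 + 26.3629 = 39.3373.
M = (39.3373)² = 1547.42 ppb.

M ≈ 1547 ppb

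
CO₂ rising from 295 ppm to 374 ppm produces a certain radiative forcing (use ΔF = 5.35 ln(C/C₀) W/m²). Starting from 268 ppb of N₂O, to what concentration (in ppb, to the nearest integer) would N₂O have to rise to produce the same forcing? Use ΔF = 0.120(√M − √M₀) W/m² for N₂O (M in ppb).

M ≈ 726 ppb

CO₂ forcing: 5.35 × ln(374/295) = 5.35 × 0.237280 = 1.26945 W/m².
Set 0.120(√M − √268) = 1.26945: √M = 1.26945/0.120 + √268 = 10.5788 + 16.3707 = 26.9495.
M = (26.9495)² = 726.28 ppb.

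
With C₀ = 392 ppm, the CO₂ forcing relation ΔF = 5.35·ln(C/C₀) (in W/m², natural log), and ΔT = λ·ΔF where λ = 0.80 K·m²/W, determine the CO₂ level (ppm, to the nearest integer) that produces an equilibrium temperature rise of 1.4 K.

C ≈ 544 ppm

Required forcing: ΔF = ΔT/λ = 1.4/0.80 = 1.7500 W/m².
Then ln(C/392) = ΔF/5.35 = 1.7500/5.35 = 0.32710.
So C = 392 × e^0.32710 = 392 × 1.38694 = 543.68 ppm.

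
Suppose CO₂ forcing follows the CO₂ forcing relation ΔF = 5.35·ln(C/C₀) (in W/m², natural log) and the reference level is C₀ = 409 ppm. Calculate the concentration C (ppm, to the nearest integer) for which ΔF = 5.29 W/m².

Set 5.35 ln(C/409) = 5.29, so ln(C/409) = 5.29/5.35 = 0.98879.
Then C/409 = e^0.98879 = 2.68798, giving C = 409 × 2.68798 = 1099.38 ppm.

C ≈ 1099 ppm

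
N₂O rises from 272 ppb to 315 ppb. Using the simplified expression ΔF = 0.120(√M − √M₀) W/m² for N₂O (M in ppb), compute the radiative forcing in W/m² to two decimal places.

ΔF = 0.15 W/m²

N₂O: 0.120 × (√315 − √272) = 0.120 × (17.7482 − 16.4924) = 0.120 × 1.2558 = 0.1507 W/m².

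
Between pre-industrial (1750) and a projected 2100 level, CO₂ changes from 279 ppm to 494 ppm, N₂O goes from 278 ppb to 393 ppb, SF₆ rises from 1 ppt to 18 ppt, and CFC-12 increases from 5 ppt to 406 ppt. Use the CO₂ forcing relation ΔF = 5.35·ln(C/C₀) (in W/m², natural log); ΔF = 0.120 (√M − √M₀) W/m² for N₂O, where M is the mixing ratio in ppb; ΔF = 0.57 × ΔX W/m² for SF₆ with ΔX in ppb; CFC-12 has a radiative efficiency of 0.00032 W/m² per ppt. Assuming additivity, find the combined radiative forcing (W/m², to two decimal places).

ΔF = 3.57 W/m²

CO₂: 5.35 × ln(494/279) = 5.35 × ln(1.77061) = 5.35 × 0.57132 = 3.0566 W/m².
N₂O: 0.120 × (√393 − √278) = 0.120 × (19.8242 − 16.6733) = 0.120 × 3.1509 = 0.3781 W/m².
SF₆: Δ = 18 − 1 = 17 ppt = 0.017 ppb; ΔF = 0.57 × 0.017 = 0.0097 W/m².
CFC-12: ΔF = 0.00032 × (406 − 5) = 0.00032 × 401 = 0.1283 W/m².
Total ΔF = 3.0566 + 0.3781 + 0.0097 + 0.1283 = 3.5727 W/m².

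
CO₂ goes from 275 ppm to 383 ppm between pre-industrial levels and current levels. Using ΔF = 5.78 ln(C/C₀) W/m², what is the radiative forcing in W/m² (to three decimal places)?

ΔF = 1.915 W/m²

CO₂: 5.78 × ln(383/275) = 5.78 × ln(1.39273) = 5.78 × 0.33127 = 1.9147 W/m².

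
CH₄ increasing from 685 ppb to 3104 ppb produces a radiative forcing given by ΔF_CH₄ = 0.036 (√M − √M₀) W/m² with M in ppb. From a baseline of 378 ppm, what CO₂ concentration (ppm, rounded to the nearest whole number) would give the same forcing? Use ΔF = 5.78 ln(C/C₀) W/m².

CH₄ forcing: 0.036 × (√3104 − √685) = 0.036 × (55.7136 − 26.1725) = 0.036 × 29.5411 = 1.06348 W/m².
Set 5.78 ln(C/378) = 1.06348: ln(C/378) = 1.06348/5.78 = 0.18399, so C = 378 × e^0.18399 = 378 × 1.20200 = 454.36 ppm.

C ≈ 454 ppm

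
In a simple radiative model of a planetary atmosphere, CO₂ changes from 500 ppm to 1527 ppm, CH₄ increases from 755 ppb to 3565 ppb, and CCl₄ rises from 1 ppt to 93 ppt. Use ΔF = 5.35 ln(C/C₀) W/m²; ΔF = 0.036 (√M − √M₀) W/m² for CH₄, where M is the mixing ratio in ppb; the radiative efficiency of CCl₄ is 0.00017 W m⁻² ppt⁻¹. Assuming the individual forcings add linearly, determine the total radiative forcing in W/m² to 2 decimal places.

CO₂: 5.35 × ln(1527/500) = 5.35 × ln(3.05400) = 5.35 × 1.11645 = 5.9730 W/m².
CH₄: 0.036 × (√3565 − √755) = 0.036 × (59.7076 − 27.4773) = 0.036 × 32.2303 = 1.1603 W/m².
CCl₄: ΔF = 0.00017 × (93 − 1) = 0.00017 × 92 = 0.0156 W/m².
Total ΔF = 5.9730 + 1.1603 + 0.0156 = 7.1489 W/m².

ΔF = 7.15 W/m²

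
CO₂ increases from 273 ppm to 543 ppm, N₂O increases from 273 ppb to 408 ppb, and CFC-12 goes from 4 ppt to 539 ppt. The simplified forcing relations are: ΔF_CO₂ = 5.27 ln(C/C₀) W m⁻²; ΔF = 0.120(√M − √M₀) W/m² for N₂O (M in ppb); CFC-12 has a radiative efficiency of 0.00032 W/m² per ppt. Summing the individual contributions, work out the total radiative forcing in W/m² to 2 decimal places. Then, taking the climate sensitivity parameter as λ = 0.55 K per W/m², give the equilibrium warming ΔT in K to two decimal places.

ΔF = 4.24 W/m²; ΔT = 2.33 K

CO₂: 5.27 × ln(543/273) = 5.27 × ln(1.98901) = 5.27 × 0.68764 = 3.6239 W/m².
N₂O: 0.120 × (√408 − √273) = 0.120 × (20.1990 − 16.5227) = 0.120 × 3.6763 = 0.4412 W/m².
CFC-12: ΔF = 0.00032 × (539 − 4) = 0.00032 × 535 = 0.1712 W/m².
Total ΔF = 3.6239 + 0.4412 + 0.1712 = 4.2363 W/m².
ΔT = λ ΔF = 0.55 × 4.24 = 2.3320 K.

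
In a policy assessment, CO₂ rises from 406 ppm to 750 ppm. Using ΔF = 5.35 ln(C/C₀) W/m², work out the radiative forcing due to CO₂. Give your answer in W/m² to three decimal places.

ΔF = 3.283 W/m²

CO₂: 5.35 × ln(750/406) = 5.35 × ln(1.84729) = 5.35 × 0.61372 = 3.2834 W/m².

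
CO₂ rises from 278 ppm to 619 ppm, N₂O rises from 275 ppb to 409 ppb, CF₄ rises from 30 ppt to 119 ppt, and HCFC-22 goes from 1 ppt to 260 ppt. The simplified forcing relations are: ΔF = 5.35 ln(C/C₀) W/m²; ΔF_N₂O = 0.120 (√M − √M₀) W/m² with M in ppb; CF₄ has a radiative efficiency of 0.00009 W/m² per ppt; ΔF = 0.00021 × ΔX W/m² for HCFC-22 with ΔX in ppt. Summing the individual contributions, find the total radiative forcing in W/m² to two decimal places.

CO₂: 5.35 × ln(619/278) = 5.35 × ln(2.22662) = 5.35 × 0.80048 = 4.2826 W/m².
N₂O: 0.120 × (√409 − √275) = 0.120 × (20.2237 − 16.5831) = 0.120 × 3.6406 = 0.4369 W/m².
CF₄: ΔF = 0.00009 × (119 − 30) = 0.00009 × 89 = 0.0080 W/m².
HCFC-22: ΔF = 0.00021 × (260 − 1) = 0.00021 × 259 = 0.0544 W/m².
Total ΔF = 4.2826 + 0.4369 + 0.0080 + 0.0544 = 4.7819 W/m².

ΔF = 4.78 W/m²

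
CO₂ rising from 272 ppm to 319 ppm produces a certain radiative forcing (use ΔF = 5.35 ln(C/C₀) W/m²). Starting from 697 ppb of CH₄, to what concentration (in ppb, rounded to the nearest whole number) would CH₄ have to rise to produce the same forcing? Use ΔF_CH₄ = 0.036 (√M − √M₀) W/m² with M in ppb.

M ≈ 2509 ppb

CO₂ forcing: 5.35 × ln(319/272) = 5.35 × 0.159389 = 0.85273 W/m².
Set 0.036(√M − √697) = 0.85273: √M = 0.85273/0.036 + √697 = 23.6869 + 26.4008 = 50.0877.
M = (50.0877)² = 2508.78 ppb.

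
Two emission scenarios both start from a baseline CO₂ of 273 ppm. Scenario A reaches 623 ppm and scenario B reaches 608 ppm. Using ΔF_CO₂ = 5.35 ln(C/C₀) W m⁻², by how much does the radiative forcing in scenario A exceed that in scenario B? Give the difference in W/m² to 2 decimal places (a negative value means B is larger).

ΔF_A = 5.35 ln(623/273) = 5.35 × 0.82507 = 4.4141 W/m².
ΔF_B = 5.35 ln(608/273) = 5.35 × 0.80070 = 4.2837 W/m².
Difference: 4.4141 − 4.2837 = 0.1304 W/m².
(Equivalently, ΔF_A − ΔF_B = 5.35 ln(623/608) = 5.35 × 0.02437 = 0.1304 W/m².)

ΔF_A − ΔF_B = 0.13 W/m²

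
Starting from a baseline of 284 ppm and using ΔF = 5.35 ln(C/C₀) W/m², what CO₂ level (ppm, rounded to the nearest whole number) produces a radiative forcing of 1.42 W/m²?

C ≈ 370 ppm

Set 5.35 ln(C/284) = 1.42, so ln(C/284) = 1.42/5.35 = 0.26542.
Then C/284 = e^0.26542 = 1.30398, giving C = 284 × 1.30398 = 370.33 ppm.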